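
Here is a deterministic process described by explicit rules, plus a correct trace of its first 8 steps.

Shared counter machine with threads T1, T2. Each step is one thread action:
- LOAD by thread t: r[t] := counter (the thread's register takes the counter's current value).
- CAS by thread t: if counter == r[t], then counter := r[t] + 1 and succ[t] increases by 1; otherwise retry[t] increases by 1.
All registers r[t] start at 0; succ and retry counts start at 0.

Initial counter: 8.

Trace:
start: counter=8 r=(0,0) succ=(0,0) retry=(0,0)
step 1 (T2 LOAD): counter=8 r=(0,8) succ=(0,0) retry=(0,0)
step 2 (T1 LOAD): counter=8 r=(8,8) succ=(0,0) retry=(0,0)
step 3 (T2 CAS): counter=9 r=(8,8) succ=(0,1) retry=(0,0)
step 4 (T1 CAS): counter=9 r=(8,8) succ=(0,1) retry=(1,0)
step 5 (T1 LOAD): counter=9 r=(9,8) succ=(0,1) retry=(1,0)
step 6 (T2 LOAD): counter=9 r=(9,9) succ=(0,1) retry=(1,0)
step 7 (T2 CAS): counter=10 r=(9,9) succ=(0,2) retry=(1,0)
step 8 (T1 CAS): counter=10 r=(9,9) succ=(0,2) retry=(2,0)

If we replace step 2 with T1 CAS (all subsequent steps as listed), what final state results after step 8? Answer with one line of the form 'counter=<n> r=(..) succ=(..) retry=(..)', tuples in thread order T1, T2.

counter=10 r=(9,9) succ=(0,2) retry=(3,0)

(re-executing from step 2 with the substitution; state before step 2: counter=8 r=(0,8) succ=(0,0) retry=(0,0))
step 2 (T1 CAS): counter=8 r=(0,8) succ=(0,0) retry=(1,0)
step 3 (T2 CAS): counter=9 r=(0,8) succ=(0,1) retry=(1,0)
step 4 (T1 CAS): counter=9 r=(0,8) succ=(0,1) retry=(2,0)
step 5 (T1 LOAD): counter=9 r=(9,8) succ=(0,1) retry=(2,0)
step 6 (T2 LOAD): counter=9 r=(9,9) succ=(0,1) retry=(2,0)
step 7 (T2 CAS): counter=10 r=(9,9) succ=(0,2) retry=(2,0)
step 8 (T1 CAS): counter=10 r=(9,9) succ=(0,2) retry=(3,0)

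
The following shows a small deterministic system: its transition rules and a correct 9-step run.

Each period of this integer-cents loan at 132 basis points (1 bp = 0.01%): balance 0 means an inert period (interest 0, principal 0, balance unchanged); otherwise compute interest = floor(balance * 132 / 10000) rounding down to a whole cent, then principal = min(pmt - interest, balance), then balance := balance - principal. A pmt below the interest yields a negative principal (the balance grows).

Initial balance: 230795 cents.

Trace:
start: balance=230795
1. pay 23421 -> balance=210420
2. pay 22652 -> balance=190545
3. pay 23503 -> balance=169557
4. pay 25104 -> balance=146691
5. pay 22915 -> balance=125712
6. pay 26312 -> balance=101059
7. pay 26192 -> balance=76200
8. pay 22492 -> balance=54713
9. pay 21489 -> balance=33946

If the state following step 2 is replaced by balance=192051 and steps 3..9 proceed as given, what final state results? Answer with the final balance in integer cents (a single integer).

35597

state after step 2 := balance=192051
3. pay 23503 -> balance=171083
4. pay 25104 -> balance=148237
5. pay 22915 -> balance=127278
6. pay 26312 -> balance=102646
7. pay 26192 -> balance=77808
8. pay 22492 -> balance=56343
9. pay 21489 -> balance=35597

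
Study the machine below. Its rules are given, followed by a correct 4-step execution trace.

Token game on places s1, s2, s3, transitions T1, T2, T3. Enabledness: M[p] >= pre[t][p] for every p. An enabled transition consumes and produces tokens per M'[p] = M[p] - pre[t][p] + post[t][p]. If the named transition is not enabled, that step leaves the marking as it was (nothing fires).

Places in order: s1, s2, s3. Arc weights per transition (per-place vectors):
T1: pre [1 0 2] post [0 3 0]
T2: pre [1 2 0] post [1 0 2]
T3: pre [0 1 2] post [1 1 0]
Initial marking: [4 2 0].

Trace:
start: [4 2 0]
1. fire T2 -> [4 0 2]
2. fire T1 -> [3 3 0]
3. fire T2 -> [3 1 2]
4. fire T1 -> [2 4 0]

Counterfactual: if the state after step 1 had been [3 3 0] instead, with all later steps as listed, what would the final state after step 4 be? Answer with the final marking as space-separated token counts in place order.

2 4 0

state after step 1 := [3 3 0]
2. fire T1 -> [3 3 0]
3. fire T2 -> [3 1 2]
4. fire T1 -> [2 4 0]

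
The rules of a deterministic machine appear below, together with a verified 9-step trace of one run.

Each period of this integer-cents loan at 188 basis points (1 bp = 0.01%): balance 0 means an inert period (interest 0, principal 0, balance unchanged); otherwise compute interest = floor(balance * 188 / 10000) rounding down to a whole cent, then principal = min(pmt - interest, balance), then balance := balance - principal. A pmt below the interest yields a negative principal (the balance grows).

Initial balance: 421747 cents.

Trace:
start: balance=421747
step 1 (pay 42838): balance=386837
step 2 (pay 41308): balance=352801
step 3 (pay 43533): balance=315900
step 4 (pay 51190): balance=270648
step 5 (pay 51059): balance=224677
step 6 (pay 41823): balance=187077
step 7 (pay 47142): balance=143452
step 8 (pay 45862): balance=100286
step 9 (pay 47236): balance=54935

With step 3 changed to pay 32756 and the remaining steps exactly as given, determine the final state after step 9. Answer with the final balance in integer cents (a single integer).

66987

(re-executing from step 3 with the substitution; state before step 3: balance=352801)
step 3 (pay 32756): balance=326677
step 4 (pay 51190): balance=281628
step 5 (pay 51059): balance=235863
step 6 (pay 41823): balance=198474
step 7 (pay 47142): balance=155063
step 8 (pay 45862): balance=112116
step 9 (pay 47236): balance=66987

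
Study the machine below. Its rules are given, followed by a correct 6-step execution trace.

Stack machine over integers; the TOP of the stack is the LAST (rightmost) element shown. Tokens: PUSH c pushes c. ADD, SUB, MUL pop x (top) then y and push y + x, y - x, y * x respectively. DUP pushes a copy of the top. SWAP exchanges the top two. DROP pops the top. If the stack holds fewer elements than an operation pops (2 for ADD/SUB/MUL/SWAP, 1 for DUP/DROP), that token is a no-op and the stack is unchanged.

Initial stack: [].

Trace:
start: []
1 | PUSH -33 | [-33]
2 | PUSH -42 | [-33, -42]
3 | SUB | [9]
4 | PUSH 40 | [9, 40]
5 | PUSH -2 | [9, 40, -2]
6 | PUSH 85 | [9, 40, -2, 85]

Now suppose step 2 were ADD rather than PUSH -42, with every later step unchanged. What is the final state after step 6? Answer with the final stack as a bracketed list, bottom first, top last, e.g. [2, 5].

[-33, 40, -2, 85]

(re-executing from step 2 with the substitution; state before step 2: [-33])
2 | ADD | [-33]
3 | SUB | [-33]
4 | PUSH 40 | [-33, 40]
5 | PUSH -2 | [-33, 40, -2]
6 | PUSH 85 | [-33, 40, -2, 85]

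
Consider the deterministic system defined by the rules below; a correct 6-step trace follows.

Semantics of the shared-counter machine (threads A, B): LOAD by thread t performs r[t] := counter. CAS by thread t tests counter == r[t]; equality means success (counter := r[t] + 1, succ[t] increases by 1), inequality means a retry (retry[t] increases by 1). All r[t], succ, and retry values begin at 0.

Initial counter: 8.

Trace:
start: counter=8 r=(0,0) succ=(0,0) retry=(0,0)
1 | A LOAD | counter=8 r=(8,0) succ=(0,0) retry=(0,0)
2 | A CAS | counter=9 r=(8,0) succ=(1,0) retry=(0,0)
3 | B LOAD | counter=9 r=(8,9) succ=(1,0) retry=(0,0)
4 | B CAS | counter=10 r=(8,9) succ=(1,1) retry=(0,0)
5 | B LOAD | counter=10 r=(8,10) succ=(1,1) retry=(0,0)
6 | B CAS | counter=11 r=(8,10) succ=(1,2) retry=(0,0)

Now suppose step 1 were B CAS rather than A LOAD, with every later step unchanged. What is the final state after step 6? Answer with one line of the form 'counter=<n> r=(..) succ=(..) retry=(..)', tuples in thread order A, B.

counter=10 r=(0,9) succ=(0,2) retry=(1,1)

(re-executing from step 1 with the substitution; state before step 1: counter=8 r=(0,0) succ=(0,0) retry=(0,0))
1 | B CAS | counter=8 r=(0,0) succ=(0,0) retry=(0,1)
2 | A CAS | counter=8 r=(0,0) succ=(0,0) retry=(1,1)
3 | B LOAD | counter=8 r=(0,8) succ=(0,0) retry=(1,1)
4 | B CAS | counter=9 r=(0,8) succ=(0,1) retry=(1,1)
5 | B LOAD | counter=9 r=(0,9) succ=(0,1) retry=(1,1)
6 | B CAS | counter=10 r=(0,9) succ=(0,2) retry=(1,1)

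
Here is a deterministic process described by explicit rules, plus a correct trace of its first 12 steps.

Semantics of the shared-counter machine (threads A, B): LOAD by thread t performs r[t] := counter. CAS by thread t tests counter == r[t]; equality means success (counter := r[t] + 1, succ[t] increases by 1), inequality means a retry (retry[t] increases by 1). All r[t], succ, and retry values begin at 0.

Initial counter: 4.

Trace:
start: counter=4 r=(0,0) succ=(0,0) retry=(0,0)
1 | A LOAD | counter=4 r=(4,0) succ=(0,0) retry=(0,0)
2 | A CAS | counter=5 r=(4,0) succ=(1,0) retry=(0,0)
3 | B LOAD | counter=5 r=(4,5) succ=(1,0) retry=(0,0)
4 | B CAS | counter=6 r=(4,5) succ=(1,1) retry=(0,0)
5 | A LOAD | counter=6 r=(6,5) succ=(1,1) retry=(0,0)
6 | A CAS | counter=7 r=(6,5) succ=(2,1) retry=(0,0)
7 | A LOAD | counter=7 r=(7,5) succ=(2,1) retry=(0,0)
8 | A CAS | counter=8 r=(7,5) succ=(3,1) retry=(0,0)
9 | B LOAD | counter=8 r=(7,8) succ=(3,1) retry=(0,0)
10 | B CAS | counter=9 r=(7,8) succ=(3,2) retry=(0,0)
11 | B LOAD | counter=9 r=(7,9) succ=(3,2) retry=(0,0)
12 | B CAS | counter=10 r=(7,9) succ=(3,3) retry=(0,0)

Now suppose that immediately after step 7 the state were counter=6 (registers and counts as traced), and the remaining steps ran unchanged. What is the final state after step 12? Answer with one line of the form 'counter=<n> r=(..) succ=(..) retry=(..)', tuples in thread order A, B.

counter=8 r=(7,7) succ=(2,3) retry=(1,0)

state after step 7 := counter=6 r=(7,5) succ=(2,1) retry=(0,0)
8 | A CAS | counter=6 r=(7,5) succ=(2,1) retry=(1,0)
9 | B LOAD | counter=6 r=(7,6) succ=(2,1) retry=(1,0)
10 | B CAS | counter=7 r=(7,6) succ=(2,2) retry=(1,0)
11 | B LOAD | counter=7 r=(7,7) succ=(2,2) retry=(1,0)
12 | B CAS | counter=8 r=(7,7) succ=(2,3) retry=(1,0)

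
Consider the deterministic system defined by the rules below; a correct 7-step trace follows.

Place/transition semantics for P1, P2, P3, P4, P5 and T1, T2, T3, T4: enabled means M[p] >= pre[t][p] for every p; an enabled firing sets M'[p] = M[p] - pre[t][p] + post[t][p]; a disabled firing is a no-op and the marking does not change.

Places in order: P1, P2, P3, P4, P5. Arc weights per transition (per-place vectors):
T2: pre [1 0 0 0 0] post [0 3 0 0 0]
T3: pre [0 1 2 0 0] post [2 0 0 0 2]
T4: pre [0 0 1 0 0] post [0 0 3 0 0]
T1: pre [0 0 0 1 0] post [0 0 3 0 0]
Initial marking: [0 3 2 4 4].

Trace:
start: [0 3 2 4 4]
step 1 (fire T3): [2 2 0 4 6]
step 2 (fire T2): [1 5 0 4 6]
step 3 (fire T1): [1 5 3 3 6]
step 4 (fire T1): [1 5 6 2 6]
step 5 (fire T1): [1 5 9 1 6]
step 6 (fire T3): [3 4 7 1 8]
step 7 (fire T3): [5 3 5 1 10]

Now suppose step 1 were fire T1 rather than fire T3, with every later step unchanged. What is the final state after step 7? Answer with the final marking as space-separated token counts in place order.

(re-executing from step 1 with the substitution; state before step 1: [0 3 2 4 4])
step 1 (fire T1): [0 3 5 3 4]
step 2 (fire T2): [0 3 5 3 4]
step 3 (fire T1): [0 3 8 2 4]
step 4 (fire T1): [0 3 11 1 4]
step 5 (fire T1): [0 3 14 0 4]
step 6 (fire T3): [2 2 12 0 6]
step 7 (fire T3): [4 1 10 0 8]

4 1 10 0 8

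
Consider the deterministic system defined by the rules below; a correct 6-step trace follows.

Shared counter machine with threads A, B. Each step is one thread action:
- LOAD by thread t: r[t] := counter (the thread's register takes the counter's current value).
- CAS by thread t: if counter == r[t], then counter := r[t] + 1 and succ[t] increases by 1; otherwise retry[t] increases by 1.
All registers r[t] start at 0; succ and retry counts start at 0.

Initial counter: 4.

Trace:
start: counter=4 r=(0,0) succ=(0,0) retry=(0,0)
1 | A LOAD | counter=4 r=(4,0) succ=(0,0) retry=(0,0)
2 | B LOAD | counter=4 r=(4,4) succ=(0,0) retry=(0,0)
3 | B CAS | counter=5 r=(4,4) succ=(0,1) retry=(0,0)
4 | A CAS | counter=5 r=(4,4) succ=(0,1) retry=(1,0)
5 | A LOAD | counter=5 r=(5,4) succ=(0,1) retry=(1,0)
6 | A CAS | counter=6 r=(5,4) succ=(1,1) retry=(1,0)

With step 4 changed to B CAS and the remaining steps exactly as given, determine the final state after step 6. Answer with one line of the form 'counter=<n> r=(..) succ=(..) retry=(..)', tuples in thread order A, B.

counter=6 r=(5,4) succ=(1,1) retry=(0,1)

(re-executing from step 4 with the substitution; state before step 4: counter=5 r=(4,4) succ=(0,1) retry=(0,0))
4 | B CAS | counter=5 r=(4,4) succ=(0,1) retry=(0,1)
5 | A LOAD | counter=5 r=(5,4) succ=(0,1) retry=(0,1)
6 | A CAS | counter=6 r=(5,4) succ=(1,1) retry=(0,1)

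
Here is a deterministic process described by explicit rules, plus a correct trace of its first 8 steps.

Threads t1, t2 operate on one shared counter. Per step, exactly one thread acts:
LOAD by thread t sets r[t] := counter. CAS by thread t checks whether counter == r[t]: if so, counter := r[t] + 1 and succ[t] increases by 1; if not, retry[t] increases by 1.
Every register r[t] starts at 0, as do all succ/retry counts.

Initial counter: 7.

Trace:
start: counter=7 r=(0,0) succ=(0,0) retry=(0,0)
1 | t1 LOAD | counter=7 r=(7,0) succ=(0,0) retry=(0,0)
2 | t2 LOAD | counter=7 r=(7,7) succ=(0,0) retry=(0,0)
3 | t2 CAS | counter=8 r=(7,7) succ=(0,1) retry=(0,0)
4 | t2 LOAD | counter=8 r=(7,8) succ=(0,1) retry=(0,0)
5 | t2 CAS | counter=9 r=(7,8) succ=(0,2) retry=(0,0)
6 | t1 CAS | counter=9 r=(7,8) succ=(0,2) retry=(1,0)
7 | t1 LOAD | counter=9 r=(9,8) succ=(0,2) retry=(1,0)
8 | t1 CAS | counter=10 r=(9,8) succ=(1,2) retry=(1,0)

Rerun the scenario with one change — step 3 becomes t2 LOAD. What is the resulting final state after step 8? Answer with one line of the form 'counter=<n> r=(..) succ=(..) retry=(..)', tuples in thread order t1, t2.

counter=9 r=(8,7) succ=(1,1) retry=(1,0)

(re-executing from step 3 with the substitution; state before step 3: counter=7 r=(7,7) succ=(0,0) retry=(0,0))
3 | t2 LOAD | counter=7 r=(7,7) succ=(0,0) retry=(0,0)
4 | t2 LOAD | counter=7 r=(7,7) succ=(0,0) retry=(0,0)
5 | t2 CAS | counter=8 r=(7,7) succ=(0,1) retry=(0,0)
6 | t1 CAS | counter=8 r=(7,7) succ=(0,1) retry=(1,0)
7 | t1 LOAD | counter=8 r=(8,7) succ=(0,1) retry=(1,0)
8 | t1 CAS | counter=9 r=(8,7) succ=(1,1) retry=(1,0)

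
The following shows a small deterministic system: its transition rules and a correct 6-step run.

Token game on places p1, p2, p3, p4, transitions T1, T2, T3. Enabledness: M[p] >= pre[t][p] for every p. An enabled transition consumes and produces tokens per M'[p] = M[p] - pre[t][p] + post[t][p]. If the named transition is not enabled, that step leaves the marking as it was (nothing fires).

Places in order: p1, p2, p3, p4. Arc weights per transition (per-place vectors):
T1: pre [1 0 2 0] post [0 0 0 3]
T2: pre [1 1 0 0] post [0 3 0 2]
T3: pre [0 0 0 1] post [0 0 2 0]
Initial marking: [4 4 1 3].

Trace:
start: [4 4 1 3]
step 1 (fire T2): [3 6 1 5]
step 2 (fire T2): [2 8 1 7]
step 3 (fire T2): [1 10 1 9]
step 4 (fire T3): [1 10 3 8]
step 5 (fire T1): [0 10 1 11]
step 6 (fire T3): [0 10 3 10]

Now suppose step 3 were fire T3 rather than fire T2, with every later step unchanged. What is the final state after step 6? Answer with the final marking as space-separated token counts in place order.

1 8 5 7

(re-executing from step 3 with the substitution; state before step 3: [2 8 1 7])
step 3 (fire T3): [2 8 3 6]
step 4 (fire T3): [2 8 5 5]
step 5 (fire T1): [1 8 3 8]
step 6 (fire T3): [1 8 5 7]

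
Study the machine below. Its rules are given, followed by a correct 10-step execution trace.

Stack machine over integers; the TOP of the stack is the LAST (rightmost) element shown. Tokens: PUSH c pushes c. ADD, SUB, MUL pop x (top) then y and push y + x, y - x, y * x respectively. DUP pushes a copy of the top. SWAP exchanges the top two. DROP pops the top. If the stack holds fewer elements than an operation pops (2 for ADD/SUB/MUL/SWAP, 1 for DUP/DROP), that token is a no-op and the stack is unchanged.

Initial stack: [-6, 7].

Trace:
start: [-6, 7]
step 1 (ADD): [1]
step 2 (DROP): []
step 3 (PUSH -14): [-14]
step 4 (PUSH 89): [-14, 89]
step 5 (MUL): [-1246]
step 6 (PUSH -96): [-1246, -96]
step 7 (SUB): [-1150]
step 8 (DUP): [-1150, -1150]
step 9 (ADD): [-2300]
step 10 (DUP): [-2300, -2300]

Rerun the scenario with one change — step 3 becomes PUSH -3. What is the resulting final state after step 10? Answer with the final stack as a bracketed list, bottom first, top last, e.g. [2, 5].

(re-executing from step 3 with the substitution; state before step 3: [])
step 3 (PUSH -3): [-3]
step 4 (PUSH 89): [-3, 89]
step 5 (MUL): [-267]
step 6 (PUSH -96): [-267, -96]
step 7 (SUB): [-171]
step 8 (DUP): [-171, -171]
step 9 (ADD): [-342]
step 10 (DUP): [-342, -342]

[-342, -342]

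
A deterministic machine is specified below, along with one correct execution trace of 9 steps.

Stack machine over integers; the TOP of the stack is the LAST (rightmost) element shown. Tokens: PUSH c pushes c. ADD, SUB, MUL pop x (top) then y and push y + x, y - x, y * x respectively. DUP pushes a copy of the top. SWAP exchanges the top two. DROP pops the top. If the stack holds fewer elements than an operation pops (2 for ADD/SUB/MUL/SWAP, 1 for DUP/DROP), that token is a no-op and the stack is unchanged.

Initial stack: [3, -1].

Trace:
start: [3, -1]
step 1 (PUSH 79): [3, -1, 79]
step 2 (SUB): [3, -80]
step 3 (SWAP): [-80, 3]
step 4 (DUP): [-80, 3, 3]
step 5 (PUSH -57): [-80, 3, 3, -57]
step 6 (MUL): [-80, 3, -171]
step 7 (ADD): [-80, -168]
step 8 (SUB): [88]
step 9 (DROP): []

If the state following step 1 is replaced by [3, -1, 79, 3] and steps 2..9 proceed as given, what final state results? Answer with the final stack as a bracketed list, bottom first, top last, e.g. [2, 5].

[3]

state after step 1 := [3, -1, 79, 3]
step 2 (SUB): [3, -1, 76]
step 3 (SWAP): [3, 76, -1]
step 4 (DUP): [3, 76, -1, -1]
step 5 (PUSH -57): [3, 76, -1, -1, -57]
step 6 (MUL): [3, 76, -1, 57]
step 7 (ADD): [3, 76, 56]
step 8 (SUB): [3, 20]
step 9 (DROP): [3]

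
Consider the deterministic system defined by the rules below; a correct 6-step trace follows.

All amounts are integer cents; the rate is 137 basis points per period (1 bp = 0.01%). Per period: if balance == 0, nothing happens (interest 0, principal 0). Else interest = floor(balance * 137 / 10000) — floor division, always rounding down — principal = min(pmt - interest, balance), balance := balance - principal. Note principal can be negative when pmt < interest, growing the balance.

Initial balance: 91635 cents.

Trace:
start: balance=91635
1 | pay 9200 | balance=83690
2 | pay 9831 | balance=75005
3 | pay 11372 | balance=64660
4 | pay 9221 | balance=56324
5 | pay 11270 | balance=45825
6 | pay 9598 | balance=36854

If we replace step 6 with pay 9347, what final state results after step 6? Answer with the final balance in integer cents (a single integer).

(re-executing from step 6 with the substitution; state before step 6: balance=45825)
6 | pay 9347 | balance=37105

37105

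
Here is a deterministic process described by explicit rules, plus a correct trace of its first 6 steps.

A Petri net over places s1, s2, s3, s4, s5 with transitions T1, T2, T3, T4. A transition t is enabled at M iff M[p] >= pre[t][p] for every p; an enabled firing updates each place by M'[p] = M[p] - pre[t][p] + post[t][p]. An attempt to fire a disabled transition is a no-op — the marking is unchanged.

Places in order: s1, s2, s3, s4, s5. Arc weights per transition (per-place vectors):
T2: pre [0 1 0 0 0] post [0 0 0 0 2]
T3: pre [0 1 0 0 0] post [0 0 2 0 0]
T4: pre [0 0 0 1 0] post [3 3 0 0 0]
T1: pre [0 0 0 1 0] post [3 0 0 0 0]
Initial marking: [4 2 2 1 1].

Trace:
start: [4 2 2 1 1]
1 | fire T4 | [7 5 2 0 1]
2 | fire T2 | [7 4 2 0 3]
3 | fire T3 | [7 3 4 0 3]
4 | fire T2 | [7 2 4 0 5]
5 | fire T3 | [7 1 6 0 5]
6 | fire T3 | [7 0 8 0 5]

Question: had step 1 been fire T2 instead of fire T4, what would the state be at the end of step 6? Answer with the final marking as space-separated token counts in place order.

(re-executing from step 1 with the substitution; state before step 1: [4 2 2 1 1])
1 | fire T2 | [4 1 2 1 3]
2 | fire T2 | [4 0 2 1 5]
3 | fire T3 | [4 0 2 1 5]
4 | fire T2 | [4 0 2 1 5]
5 | fire T3 | [4 0 2 1 5]
6 | fire T3 | [4 0 2 1 5]

4 0 2 1 5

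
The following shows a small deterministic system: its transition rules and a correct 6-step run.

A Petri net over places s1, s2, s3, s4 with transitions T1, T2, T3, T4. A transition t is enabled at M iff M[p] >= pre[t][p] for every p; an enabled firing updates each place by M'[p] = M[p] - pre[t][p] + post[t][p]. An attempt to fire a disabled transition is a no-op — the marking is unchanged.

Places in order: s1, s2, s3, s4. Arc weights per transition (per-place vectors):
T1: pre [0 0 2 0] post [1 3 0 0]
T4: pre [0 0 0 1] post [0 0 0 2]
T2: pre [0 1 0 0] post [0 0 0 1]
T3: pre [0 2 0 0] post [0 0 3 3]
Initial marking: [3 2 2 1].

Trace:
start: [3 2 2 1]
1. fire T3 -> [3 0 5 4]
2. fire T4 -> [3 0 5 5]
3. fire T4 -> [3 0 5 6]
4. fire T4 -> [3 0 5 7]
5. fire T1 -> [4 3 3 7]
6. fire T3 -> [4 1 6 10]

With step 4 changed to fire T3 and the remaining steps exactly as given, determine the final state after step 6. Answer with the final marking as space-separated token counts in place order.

(re-executing from step 4 with the substitution; state before step 4: [3 0 5 6])
4. fire T3 -> [3 0 5 6]
5. fire T1 -> [4 3 3 6]
6. fire T3 -> [4 1 6 9]

4 1 6 9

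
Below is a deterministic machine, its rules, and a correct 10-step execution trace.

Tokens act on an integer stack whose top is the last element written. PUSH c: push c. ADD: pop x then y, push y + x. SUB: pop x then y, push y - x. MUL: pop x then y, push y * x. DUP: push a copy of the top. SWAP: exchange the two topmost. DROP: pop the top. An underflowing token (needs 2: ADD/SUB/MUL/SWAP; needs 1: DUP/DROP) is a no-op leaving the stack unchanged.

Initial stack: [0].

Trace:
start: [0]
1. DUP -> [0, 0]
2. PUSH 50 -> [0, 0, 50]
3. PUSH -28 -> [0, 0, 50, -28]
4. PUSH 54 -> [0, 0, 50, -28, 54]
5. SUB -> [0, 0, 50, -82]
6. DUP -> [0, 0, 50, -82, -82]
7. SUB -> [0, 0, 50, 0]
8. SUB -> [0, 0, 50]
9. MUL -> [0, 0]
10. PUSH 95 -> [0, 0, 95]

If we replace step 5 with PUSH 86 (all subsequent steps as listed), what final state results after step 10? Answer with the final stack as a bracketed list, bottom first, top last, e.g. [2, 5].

[0, 0, 50, -1512, 95]

(re-executing from step 5 with the substitution; state before step 5: [0, 0, 50, -28, 54])
5. PUSH 86 -> [0, 0, 50, -28, 54, 86]
6. DUP -> [0, 0, 50, -28, 54, 86, 86]
7. SUB -> [0, 0, 50, -28, 54, 0]
8. SUB -> [0, 0, 50, -28, 54]
9. MUL -> [0, 0, 50, -1512]
10. PUSH 95 -> [0, 0, 50, -1512, 95]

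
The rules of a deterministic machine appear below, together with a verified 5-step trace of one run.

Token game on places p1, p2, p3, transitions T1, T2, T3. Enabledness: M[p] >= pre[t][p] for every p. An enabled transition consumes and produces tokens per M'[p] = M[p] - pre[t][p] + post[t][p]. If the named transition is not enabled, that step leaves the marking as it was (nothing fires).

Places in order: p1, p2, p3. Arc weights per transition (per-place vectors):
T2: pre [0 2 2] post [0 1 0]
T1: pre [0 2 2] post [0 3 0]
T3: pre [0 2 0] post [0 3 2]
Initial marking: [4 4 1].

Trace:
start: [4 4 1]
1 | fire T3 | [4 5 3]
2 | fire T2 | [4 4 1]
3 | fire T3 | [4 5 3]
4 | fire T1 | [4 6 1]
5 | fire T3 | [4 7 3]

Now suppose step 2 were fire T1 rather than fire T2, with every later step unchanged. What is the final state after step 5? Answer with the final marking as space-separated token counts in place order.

4 9 3

(re-executing from step 2 with the substitution; state before step 2: [4 5 3])
2 | fire T1 | [4 6 1]
3 | fire T3 | [4 7 3]
4 | fire T1 | [4 8 1]
5 | fire T3 | [4 9 3]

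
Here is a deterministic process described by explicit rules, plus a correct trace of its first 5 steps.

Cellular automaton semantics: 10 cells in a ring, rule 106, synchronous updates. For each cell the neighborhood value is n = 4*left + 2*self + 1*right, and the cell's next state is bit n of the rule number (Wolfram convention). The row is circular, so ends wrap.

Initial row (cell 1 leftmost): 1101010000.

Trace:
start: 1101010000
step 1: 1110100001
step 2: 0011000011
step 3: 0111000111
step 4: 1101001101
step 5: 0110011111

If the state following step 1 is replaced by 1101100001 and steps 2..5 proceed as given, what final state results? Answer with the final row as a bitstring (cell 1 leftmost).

state after step 1 := 1101100001
step 2: 0111100011
step 3: 1100100111
step 4: 0101001100
step 5: 1010011100

1010011100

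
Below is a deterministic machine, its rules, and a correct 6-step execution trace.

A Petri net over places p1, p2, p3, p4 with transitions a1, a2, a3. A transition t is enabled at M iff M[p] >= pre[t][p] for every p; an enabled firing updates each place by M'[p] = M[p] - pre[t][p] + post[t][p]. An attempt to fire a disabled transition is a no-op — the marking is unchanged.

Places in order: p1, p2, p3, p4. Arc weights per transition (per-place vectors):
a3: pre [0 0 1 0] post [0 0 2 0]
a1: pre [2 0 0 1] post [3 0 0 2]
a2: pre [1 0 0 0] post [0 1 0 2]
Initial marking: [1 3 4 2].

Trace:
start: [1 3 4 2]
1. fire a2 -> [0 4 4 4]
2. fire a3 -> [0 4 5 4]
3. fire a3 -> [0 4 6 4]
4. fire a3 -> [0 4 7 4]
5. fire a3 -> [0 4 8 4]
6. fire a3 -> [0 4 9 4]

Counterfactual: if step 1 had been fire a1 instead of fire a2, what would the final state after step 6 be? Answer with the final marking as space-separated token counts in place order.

(re-executing from step 1 with the substitution; state before step 1: [1 3 4 2])
1. fire a1 -> [1 3 4 2]
2. fire a3 -> [1 3 5 2]
3. fire a3 -> [1 3 6 2]
4. fire a3 -> [1 3 7 2]
5. fire a3 -> [1 3 8 2]
6. fire a3 -> [1 3 9 2]

1 3 9 2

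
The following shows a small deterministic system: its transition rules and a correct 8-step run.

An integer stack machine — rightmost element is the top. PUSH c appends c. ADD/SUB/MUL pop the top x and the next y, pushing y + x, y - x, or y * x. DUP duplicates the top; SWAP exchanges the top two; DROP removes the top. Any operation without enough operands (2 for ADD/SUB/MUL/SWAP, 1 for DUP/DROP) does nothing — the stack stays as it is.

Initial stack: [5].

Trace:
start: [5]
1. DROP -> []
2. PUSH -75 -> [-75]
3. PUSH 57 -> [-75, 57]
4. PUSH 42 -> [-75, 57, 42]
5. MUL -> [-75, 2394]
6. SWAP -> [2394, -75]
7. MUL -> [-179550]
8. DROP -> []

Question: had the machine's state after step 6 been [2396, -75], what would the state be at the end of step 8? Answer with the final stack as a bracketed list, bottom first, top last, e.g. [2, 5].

state after step 6 := [2396, -75]
7. MUL -> [-179700]
8. DROP -> []

[]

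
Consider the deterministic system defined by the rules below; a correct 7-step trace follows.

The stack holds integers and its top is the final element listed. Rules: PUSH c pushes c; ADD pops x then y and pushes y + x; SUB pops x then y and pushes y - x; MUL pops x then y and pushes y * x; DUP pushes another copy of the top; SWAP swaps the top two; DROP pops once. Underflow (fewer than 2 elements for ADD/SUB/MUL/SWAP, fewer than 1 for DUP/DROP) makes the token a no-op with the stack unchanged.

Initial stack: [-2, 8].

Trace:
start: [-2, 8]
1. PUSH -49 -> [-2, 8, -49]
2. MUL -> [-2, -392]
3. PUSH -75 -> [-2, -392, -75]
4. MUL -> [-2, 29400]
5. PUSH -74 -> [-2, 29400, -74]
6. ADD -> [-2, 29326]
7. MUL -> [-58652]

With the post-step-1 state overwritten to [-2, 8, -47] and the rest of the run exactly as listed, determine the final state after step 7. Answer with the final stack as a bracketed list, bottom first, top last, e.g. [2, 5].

state after step 1 := [-2, 8, -47]
2. MUL -> [-2, -376]
3. PUSH -75 -> [-2, -376, -75]
4. MUL -> [-2, 28200]
5. PUSH -74 -> [-2, 28200, -74]
6. ADD -> [-2, 28126]
7. MUL -> [-56252]

[-56252]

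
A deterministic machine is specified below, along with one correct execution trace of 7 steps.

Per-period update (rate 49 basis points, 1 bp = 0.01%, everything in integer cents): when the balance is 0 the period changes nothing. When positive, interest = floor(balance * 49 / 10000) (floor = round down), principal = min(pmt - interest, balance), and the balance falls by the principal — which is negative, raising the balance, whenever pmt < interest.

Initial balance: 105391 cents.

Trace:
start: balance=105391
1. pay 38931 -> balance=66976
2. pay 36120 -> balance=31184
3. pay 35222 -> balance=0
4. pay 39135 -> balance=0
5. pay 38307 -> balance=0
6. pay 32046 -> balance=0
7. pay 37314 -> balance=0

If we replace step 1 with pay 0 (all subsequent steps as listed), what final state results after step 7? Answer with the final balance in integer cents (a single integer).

(re-executing from step 1 with the substitution; state before step 1: balance=105391)
1. pay 0 -> balance=105907
2. pay 36120 -> balance=70305
3. pay 35222 -> balance=35427
4. pay 39135 -> balance=0
5. pay 38307 -> balance=0
6. pay 32046 -> balance=0
7. pay 37314 -> balance=0

0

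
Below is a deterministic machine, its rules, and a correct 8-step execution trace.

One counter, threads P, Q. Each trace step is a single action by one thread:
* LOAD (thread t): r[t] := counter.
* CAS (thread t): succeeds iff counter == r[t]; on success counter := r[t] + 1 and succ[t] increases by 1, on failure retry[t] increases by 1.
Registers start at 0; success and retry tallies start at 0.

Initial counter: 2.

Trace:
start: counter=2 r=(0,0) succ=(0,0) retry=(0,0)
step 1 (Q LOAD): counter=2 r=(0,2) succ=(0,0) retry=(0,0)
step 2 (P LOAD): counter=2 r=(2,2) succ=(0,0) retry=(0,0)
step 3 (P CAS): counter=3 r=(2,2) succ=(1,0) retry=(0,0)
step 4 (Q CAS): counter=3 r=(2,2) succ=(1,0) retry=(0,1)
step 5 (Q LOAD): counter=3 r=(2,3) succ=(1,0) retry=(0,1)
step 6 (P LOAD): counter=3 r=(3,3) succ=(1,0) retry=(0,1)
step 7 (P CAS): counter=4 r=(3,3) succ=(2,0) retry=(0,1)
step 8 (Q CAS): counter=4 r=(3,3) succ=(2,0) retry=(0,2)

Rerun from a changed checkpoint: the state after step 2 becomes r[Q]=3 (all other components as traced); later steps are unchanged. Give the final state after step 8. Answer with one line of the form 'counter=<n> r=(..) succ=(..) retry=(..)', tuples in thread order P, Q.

state after step 2 := counter=2 r=(2,3) succ=(0,0) retry=(0,0)
step 3 (P CAS): counter=3 r=(2,3) succ=(1,0) retry=(0,0)
step 4 (Q CAS): counter=4 r=(2,3) succ=(1,1) retry=(0,0)
step 5 (Q LOAD): counter=4 r=(2,4) succ=(1,1) retry=(0,0)
step 6 (P LOAD): counter=4 r=(4,4) succ=(1,1) retry=(0,0)
step 7 (P CAS): counter=5 r=(4,4) succ=(2,1) retry=(0,0)
step 8 (Q CAS): counter=5 r=(4,4) succ=(2,1) retry=(0,1)

counter=5 r=(4,4) succ=(2,1) retry=(0,1)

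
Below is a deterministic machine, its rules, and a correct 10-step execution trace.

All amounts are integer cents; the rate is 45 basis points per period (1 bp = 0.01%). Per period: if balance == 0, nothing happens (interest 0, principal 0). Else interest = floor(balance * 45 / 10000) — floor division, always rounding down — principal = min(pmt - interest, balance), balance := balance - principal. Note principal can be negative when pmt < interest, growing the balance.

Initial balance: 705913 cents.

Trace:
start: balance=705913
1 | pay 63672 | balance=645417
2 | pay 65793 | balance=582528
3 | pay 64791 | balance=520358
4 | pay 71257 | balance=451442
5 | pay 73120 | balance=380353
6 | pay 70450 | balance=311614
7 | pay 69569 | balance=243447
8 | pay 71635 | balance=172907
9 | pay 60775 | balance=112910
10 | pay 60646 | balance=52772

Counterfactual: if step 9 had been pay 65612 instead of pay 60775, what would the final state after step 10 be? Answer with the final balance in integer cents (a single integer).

(re-executing from step 9 with the substitution; state before step 9: balance=172907)
9 | pay 65612 | balance=108073
10 | pay 60646 | balance=47913

47913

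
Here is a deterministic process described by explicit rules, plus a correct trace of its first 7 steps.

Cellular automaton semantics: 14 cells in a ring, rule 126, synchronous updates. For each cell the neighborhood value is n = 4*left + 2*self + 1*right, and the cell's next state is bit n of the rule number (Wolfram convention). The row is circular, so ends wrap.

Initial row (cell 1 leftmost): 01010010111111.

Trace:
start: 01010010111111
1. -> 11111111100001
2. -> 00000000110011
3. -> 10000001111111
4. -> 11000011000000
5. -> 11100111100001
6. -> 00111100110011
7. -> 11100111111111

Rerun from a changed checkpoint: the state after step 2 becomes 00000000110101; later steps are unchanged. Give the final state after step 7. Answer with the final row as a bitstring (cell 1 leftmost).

11100111111111

state after step 2 := 00000000110101
3. -> 10000001111111
4. -> 11000011000000
5. -> 11100111100001
6. -> 00111100110011
7. -> 11100111111111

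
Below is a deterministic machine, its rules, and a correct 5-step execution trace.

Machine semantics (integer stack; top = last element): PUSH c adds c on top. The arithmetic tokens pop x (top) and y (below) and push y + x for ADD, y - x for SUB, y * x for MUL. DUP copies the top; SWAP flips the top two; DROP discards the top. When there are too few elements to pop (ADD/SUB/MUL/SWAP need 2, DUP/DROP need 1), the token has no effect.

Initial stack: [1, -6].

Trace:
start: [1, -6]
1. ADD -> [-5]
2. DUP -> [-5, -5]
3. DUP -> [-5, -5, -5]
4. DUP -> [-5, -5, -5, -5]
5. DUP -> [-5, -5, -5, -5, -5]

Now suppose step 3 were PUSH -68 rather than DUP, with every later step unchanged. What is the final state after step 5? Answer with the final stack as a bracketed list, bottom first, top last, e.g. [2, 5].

(re-executing from step 3 with the substitution; state before step 3: [-5, -5])
3. PUSH -68 -> [-5, -5, -68]
4. DUP -> [-5, -5, -68, -68]
5. DUP -> [-5, -5, -68, -68, -68]

[-5, -5, -68, -68, -68]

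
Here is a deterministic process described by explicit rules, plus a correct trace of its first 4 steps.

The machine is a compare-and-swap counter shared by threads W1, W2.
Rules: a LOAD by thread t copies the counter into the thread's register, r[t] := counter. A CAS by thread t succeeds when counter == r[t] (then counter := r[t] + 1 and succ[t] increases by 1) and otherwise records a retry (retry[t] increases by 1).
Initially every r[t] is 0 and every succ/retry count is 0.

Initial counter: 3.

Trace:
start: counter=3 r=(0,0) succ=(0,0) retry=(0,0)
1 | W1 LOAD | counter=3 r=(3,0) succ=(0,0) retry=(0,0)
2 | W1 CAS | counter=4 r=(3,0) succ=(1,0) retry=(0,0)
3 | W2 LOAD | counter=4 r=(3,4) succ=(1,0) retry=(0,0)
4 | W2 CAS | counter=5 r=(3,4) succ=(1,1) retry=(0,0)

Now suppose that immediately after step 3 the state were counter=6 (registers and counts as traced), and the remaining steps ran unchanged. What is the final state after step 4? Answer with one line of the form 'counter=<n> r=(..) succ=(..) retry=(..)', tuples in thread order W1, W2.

state after step 3 := counter=6 r=(3,4) succ=(1,0) retry=(0,0)
4 | W2 CAS | counter=6 r=(3,4) succ=(1,0) retry=(0,1)

counter=6 r=(3,4) succ=(1,0) retry=(0,1)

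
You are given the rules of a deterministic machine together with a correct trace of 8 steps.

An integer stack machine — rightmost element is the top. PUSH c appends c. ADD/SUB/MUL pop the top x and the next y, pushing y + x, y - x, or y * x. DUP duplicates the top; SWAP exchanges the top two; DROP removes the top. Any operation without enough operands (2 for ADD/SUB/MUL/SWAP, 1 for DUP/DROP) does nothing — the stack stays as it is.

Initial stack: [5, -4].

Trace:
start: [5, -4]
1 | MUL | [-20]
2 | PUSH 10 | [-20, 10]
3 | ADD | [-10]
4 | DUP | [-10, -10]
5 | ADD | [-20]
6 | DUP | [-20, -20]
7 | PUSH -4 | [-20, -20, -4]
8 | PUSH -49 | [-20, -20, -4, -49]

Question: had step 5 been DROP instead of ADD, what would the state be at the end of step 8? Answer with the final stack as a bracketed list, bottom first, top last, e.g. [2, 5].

(re-executing from step 5 with the substitution; state before step 5: [-10, -10])
5 | DROP | [-10]
6 | DUP | [-10, -10]
7 | PUSH -4 | [-10, -10, -4]
8 | PUSH -49 | [-10, -10, -4, -49]

[-10, -10, -4, -49]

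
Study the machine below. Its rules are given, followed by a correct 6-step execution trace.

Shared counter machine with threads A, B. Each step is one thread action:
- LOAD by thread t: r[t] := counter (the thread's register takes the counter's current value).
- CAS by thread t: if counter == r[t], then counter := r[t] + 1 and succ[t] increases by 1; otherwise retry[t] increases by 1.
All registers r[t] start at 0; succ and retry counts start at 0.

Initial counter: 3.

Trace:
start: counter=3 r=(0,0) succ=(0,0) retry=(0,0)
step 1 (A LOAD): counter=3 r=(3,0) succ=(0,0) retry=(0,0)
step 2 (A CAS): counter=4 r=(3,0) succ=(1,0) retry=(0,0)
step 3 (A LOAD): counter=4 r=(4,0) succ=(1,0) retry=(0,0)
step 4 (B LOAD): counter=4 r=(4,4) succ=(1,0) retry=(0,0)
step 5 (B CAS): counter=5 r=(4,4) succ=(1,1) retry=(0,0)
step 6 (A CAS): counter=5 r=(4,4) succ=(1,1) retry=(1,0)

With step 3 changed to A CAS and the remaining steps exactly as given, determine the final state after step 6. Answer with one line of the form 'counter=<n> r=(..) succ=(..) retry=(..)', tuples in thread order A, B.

counter=5 r=(3,4) succ=(1,1) retry=(2,0)

(re-executing from step 3 with the substitution; state before step 3: counter=4 r=(3,0) succ=(1,0) retry=(0,0))
step 3 (A CAS): counter=4 r=(3,0) succ=(1,0) retry=(1,0)
step 4 (B LOAD): counter=4 r=(3,4) succ=(1,0) retry=(1,0)
step 5 (B CAS): counter=5 r=(3,4) succ=(1,1) retry=(1,0)
step 6 (A CAS): counter=5 r=(3,4) succ=(1,1) retry=(2,0)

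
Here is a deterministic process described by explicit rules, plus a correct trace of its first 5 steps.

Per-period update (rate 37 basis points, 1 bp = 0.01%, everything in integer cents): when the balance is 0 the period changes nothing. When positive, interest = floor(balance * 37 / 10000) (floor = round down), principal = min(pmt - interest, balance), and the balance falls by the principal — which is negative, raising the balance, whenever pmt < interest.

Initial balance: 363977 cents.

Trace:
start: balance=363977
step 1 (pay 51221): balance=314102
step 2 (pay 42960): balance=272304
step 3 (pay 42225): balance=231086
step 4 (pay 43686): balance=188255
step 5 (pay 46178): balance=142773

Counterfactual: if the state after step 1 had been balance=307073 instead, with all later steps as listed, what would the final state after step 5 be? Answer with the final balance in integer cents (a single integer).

135639

state after step 1 := balance=307073
step 2 (pay 42960): balance=265249
step 3 (pay 42225): balance=224005
step 4 (pay 43686): balance=181147
step 5 (pay 46178): balance=135639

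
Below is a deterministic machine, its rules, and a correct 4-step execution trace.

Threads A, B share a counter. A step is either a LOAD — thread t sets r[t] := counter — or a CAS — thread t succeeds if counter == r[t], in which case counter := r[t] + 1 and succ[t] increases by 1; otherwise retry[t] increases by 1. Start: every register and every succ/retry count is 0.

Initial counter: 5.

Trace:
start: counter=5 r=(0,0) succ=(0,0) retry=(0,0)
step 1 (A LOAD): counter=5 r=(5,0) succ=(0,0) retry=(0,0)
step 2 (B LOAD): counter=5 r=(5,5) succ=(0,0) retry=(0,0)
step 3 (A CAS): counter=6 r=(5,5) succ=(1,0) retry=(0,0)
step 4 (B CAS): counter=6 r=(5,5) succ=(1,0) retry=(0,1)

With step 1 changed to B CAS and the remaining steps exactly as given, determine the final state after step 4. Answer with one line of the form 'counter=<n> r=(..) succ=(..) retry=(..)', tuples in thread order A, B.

counter=6 r=(0,5) succ=(0,1) retry=(1,1)

(re-executing from step 1 with the substitution; state before step 1: counter=5 r=(0,0) succ=(0,0) retry=(0,0))
step 1 (B CAS): counter=5 r=(0,0) succ=(0,0) retry=(0,1)
step 2 (B LOAD): counter=5 r=(0,5) succ=(0,0) retry=(0,1)
step 3 (A CAS): counter=5 r=(0,5) succ=(0,0) retry=(1,1)
step 4 (B CAS): counter=6 r=(0,5) succ=(0,1) retry=(1,1)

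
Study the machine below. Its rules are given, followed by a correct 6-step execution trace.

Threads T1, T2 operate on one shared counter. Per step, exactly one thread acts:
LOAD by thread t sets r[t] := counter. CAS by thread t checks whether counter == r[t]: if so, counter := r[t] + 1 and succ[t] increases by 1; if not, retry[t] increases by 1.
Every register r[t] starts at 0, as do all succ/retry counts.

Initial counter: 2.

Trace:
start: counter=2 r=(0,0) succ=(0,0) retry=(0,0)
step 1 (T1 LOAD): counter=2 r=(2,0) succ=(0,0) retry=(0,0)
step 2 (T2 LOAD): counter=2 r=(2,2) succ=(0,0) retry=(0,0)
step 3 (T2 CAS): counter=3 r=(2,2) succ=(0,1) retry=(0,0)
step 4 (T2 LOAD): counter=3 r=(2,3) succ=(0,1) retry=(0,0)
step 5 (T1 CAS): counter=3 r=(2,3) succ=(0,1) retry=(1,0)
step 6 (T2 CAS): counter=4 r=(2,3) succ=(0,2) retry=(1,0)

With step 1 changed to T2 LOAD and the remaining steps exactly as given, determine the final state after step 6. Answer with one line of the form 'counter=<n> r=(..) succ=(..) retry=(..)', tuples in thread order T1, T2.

counter=4 r=(0,3) succ=(0,2) retry=(1,0)

(re-executing from step 1 with the substitution; state before step 1: counter=2 r=(0,0) succ=(0,0) retry=(0,0))
step 1 (T2 LOAD): counter=2 r=(0,2) succ=(0,0) retry=(0,0)
step 2 (T2 LOAD): counter=2 r=(0,2) succ=(0,0) retry=(0,0)
step 3 (T2 CAS): counter=3 r=(0,2) succ=(0,1) retry=(0,0)
step 4 (T2 LOAD): counter=3 r=(0,3) succ=(0,1) retry=(0,0)
step 5 (T1 CAS): counter=3 r=(0,3) succ=(0,1) retry=(1,0)
step 6 (T2 CAS): counter=4 r=(0,3) succ=(0,2) retry=(1,0)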